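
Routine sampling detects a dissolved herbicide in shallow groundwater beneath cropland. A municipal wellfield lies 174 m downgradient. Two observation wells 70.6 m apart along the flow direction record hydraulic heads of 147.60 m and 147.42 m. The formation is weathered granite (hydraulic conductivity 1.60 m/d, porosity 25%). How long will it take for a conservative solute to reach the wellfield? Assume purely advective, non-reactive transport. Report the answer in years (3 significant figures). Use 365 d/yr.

Hydraulic gradient i = (147.60 − 147.42) / 70.6 = 0.18 / 70.6 = 0.002550
Specific discharge q = 1.60 × 0.002550 = 0.004079 m/d
Average linear velocity = 0.004079 / 0.25 = 0.01632 m/d
t = L / v = 174 / 0.01632 = 10660 d
   = 10660 / 365 = 29.2 yr

29.2 years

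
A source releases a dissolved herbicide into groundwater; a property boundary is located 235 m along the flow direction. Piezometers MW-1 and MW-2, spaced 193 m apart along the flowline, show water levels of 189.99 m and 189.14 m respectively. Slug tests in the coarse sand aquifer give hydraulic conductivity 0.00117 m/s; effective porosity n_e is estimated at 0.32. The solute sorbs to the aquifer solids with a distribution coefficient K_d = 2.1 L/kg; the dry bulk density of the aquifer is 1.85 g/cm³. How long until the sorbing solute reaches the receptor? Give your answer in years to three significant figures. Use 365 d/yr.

6.08 years

Hydraulic gradient i = (189.99 − 189.14) / 193 = 0.85 / 193 = 0.004404
K = 0.00117 m/s × 86400 s/d = 101.1 m/d
Darcy flux q = K·i = 101.1 × 0.004404 = 0.4452 m/d
v_s = q/n_e = 0.4452/0.32 = 1.391 m/d
Retardation R = 1 + ρ_b·K_d/n = 1 + 1.85×2.1/0.32 = 13.14
Contaminant velocity v_c = v/R = 1.391/13.14 = 0.1059 m/d
t = L/v_c = 235/0.1059 = 2220 d
   = 2220/365 = 6.08 yr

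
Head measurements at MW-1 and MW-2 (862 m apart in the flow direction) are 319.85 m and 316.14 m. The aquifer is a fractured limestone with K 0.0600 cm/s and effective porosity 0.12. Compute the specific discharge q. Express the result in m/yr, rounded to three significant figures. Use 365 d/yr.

81.4 m/yr

Hydraulic gradient i = (319.85 − 316.14) / 862 = 3.71 / 862 = 0.004304
K = 0.0600 cm/s × 864 = 51.84 m/d
Specific discharge q = 51.84 × 0.004304 = 0.2231 m/d
   = 0.2231 × 365 = 81.4 m/yr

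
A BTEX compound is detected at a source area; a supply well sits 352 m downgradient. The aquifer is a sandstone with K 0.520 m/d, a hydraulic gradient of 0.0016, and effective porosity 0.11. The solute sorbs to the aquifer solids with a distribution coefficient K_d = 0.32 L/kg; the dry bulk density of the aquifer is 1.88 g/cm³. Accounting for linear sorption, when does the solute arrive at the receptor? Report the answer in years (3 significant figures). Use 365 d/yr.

Specific discharge q = 0.520 × 0.0016 = 8.320e-4 m/d
Average linear velocity = 8.320e-4 / 0.11 = 0.007564 m/d
Retardation R = 1 + ρ_b·K_d/n = 1 + 1.88×0.32/0.11 = 6.469
Contaminant velocity v_c = v/R = 0.007564/6.469 = 0.001169 m/d
t = L/v_c = 352/0.001169 = 301100 d
   = 301100/365 = 825 yr

825 years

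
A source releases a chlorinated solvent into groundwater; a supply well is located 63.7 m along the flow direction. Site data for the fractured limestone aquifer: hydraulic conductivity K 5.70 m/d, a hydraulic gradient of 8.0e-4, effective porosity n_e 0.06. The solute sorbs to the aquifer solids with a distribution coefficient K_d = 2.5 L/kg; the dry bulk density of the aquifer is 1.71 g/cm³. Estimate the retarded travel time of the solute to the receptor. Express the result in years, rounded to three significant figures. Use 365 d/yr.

q = Ki = 5.70 × 8.0e-4 = 0.004560 m/d
v_s = q/n_e = 0.004560/0.06 = 0.07600 m/d
Retardation R = 1 + ρ_b·K_d/n = 1 + 1.71×2.5/0.06 = 72.25
Contaminant velocity v_c = v/R = 0.07600/72.25 = 0.001052 m/d
t = L/v_c = 63.7/0.001052 = 60560 d
   = 60560/365 = 166 yr

166 years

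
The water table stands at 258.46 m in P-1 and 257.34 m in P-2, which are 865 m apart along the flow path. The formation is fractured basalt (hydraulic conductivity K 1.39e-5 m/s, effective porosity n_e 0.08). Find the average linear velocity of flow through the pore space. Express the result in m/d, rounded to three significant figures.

Hydraulic gradient i = (258.46 − 257.34) / 865 = 1.12 / 865 = 0.001295
K = 1.39e-5 m/s × 86400 s/d = 1.201 m/d
Specific discharge q = 1.201 × 0.001295 = 0.001555 m/d
v_s = q/n_e = 0.001555/0.08 = 0.01944 m/d

0.0194 m/d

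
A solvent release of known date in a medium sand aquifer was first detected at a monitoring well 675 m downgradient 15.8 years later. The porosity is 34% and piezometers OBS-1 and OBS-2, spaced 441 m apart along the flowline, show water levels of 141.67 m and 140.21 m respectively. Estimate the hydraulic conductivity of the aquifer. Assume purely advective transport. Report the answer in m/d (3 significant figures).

Hydraulic gradient i = (141.67 − 140.21) / 441 = 1.46 / 441 = 0.003311
t = 15.8 years = 5767 d
v = L / t = 675 / 5767 = 0.1170 m/d
K = v · n / i = 0.1170 × 0.34 / 0.003311 = 12.0 m/d

12.0 m/d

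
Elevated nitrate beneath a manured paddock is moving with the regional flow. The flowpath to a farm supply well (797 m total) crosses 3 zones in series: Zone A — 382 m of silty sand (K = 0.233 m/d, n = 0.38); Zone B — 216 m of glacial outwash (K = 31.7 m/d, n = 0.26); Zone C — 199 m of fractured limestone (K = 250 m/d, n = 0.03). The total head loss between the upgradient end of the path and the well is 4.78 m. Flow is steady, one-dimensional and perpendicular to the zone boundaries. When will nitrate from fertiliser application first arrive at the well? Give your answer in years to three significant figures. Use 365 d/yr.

196 years

Continuity: the same q passes through each zone, so ΔH = q·Σ(L_j/K_j) — the zones act as resistances in series.
Σ(L/K) = 382/0.233 + 216/31.7 + 199/250 = 1639 + 6.814 + 0.7960 = 1647 d
q = ΔH / Σ(L/K) = 4.78 / 1647 = 0.002902 m/d (same in every zone)
Zone A: v = q/n = 0.002902/0.38 = 0.007637 m/d → t_A = 382/0.007637 = 50020 d
Zone B: v = q/n = 0.002902/0.26 = 0.01116 m/d → t_B = 216/0.01116 = 19350 d
Zone C: v = q/n = 0.002902/0.03 = 0.09674 m/d → t_C = 199/0.09674 = 2057 d
Total t = 50020 + 19350 + 2057 = 71430 d
   = 71430 / 365 = 196 yr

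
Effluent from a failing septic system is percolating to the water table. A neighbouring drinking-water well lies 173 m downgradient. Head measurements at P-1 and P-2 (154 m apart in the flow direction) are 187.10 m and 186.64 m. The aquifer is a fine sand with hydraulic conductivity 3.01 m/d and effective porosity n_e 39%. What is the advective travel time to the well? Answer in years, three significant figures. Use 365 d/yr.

Hydraulic gradient i = (187.10 − 186.64) / 154 = 0.46 / 154 = 0.002987
Darcy flux q = K·i = 3.01 × 0.002987 = 0.008991 m/d
Average linear velocity = 0.008991 / 0.39 = 0.02305 m/d
t = L / v = 173 / 0.02305 = 7504 d
   = 7504 / 365 = 20.6 yr

20.6 years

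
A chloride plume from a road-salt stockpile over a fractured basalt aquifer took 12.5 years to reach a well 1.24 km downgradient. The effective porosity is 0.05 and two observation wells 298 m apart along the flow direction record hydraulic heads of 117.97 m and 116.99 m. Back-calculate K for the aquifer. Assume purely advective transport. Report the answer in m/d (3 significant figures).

Hydraulic gradient i = (117.97 − 116.99) / 298 = 0.98 / 298 = 0.003289
t = 12.5 years = 4563 d
L = 1.24 km = 1240 m
v = L / t = 1240 / 4563 = 0.2718 m/d
K = v · n / i = 0.2718 × 0.05 / 0.003289 = 4.13 m/d

4.13 m/d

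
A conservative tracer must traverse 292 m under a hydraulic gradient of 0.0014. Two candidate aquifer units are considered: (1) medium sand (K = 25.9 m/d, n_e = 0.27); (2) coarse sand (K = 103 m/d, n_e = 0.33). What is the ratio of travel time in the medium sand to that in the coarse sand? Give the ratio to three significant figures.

3.25

Unit 1 (medium sand): v = 25.9×0.0014/0.27 = 0.1343 m/d, t = 292/0.1343 = 2174 d
Unit 2 (coarse sand): v = 103×0.0014/0.33 = 0.4370 m/d, t = 292/0.4370 = 668.2 d
t(medium sand) / t(coarse sand) = 2174/668.2 = 3.25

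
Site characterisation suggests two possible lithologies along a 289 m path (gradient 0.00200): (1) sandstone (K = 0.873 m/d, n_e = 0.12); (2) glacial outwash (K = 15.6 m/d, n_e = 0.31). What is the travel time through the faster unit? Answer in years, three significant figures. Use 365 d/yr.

Unit 1 (sandstone): v = 0.873×0.0020/0.12 = 0.01455 m/d, t = 289/0.01455 = 19860 d
Unit 2 (glacial outwash): v = 15.6×0.0020/0.31 = 0.1006 m/d, t = 289/0.1006 = 2871 d
Faster: 2871 d / 365 = 7.87 yr

7.87 years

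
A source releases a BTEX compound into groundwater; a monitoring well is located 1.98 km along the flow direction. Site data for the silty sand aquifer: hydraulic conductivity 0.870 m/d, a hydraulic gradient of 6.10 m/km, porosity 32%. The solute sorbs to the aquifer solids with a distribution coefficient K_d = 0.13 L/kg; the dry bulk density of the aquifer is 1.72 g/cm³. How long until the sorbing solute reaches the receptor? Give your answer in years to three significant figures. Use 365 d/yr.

556 years

Darcy flux q = K·i = 0.870 × 0.0061 = 0.005307 m/d
v = Ki/n = 0.870·0.0061/0.32 = 0.01658 m/d
Retardation R = 1 + ρ_b·K_d/n = 1 + 1.72×0.13/0.32 = 1.699
Contaminant velocity v_c = v/R = 0.01658/1.699 = 0.009763 m/d
L = 1.98 km = 1980 m
t = L/v_c = 1980/0.009763 = 202800 d
   = 202800/365 = 556 yr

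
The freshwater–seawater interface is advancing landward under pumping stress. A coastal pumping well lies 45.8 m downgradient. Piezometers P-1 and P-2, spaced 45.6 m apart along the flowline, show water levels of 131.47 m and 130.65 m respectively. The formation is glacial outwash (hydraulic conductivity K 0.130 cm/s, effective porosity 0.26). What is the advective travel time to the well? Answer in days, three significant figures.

Hydraulic gradient i = (131.47 − 130.65) / 45.6 = 0.82 / 45.6 = 0.01798
K = 0.130 cm/s × 864 = 112.3 m/d
Specific discharge q = 112.3 × 0.01798 = 2.020 m/d
Average linear velocity = 2.020 / 0.26 = 7.768 m/d
t = L / v = 45.8 / 7.768 = 5.896 d

5.90 days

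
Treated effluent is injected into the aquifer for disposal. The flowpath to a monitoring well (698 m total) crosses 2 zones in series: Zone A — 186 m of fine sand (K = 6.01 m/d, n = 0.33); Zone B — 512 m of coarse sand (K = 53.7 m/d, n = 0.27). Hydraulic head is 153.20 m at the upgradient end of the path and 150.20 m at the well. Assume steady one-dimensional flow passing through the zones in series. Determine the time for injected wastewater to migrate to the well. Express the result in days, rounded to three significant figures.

Total head drop ΔH = 153.20 − 150.20 = 3.00 m
Steady 1-D flow in series ⇒ the Darcy flux q is identical in every zone and the zone head losses add (resistances L/K in series).
Σ(L/K) = 186/6.01 + 512/53.7 = 30.95 + 9.534 = 40.48 d
q = ΔH / Σ(L/K) = 3.00 / 40.48 = 0.07411 m/d (same in every zone)
Zone A: v = q/n = 0.07411/0.33 = 0.2246 m/d → t_A = 186/0.2246 = 828.3 d
Zone B: v = q/n = 0.07411/0.27 = 0.2745 m/d → t_B = 512/0.2745 = 1865 d
Total t = 828.3 + 1865 = 2694 d

2690 days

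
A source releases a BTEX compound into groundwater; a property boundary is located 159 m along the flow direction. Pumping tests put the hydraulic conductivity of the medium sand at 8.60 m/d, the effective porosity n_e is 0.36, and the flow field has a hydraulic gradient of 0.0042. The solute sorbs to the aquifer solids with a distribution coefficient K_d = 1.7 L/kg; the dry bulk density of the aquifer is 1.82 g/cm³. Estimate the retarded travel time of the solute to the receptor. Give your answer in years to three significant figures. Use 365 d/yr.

q = Ki = 8.60 × 0.0042 = 0.03612 m/d
v_s = q/n_e = 0.03612/0.36 = 0.1003 m/d
Retardation R = 1 + ρ_b·K_d/n = 1 + 1.82×1.7/0.36 = 9.594
Contaminant velocity v_c = v/R = 0.1003/9.594 = 0.01046 m/d
t = L/v_c = 159/0.01046 = 15200 d
   = 15200/365 = 41.7 yr

41.7 years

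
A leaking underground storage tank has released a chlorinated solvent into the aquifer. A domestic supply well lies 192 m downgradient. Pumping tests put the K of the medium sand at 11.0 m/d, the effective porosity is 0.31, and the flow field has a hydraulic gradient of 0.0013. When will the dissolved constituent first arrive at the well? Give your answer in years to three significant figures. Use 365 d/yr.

Specific discharge q = 11.0 × 0.0013 = 0.01430 m/d
Seepage velocity v = q / n = 0.01430 / 0.31 = 0.04613 m/d
t = L / v = 192 / 0.04613 = 4162 d
   = 4162 / 365 = 11.4 yr

11.4 years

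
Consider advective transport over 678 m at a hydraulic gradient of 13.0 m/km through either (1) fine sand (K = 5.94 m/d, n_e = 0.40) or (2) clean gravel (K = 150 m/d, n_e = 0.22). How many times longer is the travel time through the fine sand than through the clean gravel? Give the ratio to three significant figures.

45.9

Unit 1 (fine sand): v = 5.94×0.013/0.40 = 0.1930 m/d, t = 678/0.1930 = 3512 d
Unit 2 (clean gravel): v = 150×0.013/0.22 = 8.864 m/d, t = 678/8.864 = 76.49 d
t(fine sand) / t(clean gravel) = 3512/76.49 = 45.9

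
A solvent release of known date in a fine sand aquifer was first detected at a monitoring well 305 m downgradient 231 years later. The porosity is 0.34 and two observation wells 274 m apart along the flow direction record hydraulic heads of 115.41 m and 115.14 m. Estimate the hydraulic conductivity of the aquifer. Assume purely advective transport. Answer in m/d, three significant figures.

Hydraulic gradient i = (115.41 − 115.14) / 274 = 0.27 / 274 = 9.854e-4
t = 231 years = 84320 d
v = L / t = 305 / 84320 = 0.003617 m/d
K = v · n / i = 0.003617 × 0.34 / 9.854e-4 = 1.25 m/d

1.25 m/d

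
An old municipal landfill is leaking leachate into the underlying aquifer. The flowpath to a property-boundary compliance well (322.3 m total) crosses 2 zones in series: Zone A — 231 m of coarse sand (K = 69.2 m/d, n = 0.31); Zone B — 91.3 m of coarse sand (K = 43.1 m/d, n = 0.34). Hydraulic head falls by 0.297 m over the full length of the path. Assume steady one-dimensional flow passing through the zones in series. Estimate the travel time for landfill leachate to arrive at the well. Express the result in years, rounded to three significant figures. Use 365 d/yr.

5.17 years

Continuity: the same q passes through each zone, so ΔH = q·Σ(L_j/K_j) — the zones act as resistances in series.
Σ(L/K) = 231/69.2 + 91.3/43.1 = 3.338 + 2.118 = 5.456 d
q = ΔH / Σ(L/K) = 0.297 / 5.456 = 0.05443 m/d (same in every zone)
Zone A: v = q/n = 0.05443/0.31 = 0.1756 m/d → t_A = 231/0.1756 = 1316 d
Zone B: v = q/n = 0.05443/0.34 = 0.1601 m/d → t_B = 91.3/0.1601 = 570.3 d
Total t = 1316 + 570.3 = 1886 d
   = 1886 / 365 = 5.17 yr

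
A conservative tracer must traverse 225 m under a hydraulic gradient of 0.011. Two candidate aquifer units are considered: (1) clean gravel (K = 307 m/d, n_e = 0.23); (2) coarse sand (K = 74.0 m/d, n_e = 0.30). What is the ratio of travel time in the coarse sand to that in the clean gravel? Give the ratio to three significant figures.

5.41

Unit 1 (clean gravel): v = 307×0.011/0.23 = 14.68 m/d, t = 225/14.68 = 15.32 d
Unit 2 (coarse sand): v = 74.0×0.011/0.30 = 2.713 m/d, t = 225/2.713 = 82.92 d
t(coarse sand) / t(clean gravel) = 82.92/15.32 = 5.41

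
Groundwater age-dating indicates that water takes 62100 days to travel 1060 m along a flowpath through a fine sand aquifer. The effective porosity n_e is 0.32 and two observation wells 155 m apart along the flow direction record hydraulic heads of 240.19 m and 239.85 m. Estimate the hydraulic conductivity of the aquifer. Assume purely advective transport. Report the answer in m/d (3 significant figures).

Hydraulic gradient i = (240.19 − 239.85) / 155 = 0.34 / 155 = 0.002194
v = L / t = 1060 / 62100 = 0.01707 m/d
K = v · n / i = 0.01707 × 0.32 / 0.002194 = 2.49 m/d

2.49 m/d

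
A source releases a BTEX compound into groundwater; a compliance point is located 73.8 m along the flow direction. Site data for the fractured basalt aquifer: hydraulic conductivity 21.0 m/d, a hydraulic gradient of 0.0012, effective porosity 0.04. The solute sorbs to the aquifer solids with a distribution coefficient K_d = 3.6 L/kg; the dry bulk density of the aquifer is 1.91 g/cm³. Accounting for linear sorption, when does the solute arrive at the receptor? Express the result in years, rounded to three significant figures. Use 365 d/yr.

55.5 years

Specific discharge q = 21.0 × 0.0012 = 0.02520 m/d
v_s = q/n_e = 0.02520/0.04 = 0.6300 m/d
Retardation R = 1 + ρ_b·K_d/n = 1 + 1.91×3.6/0.04 = 172.9
Contaminant velocity v_c = v/R = 0.6300/172.9 = 0.003644 m/d
t = L/v_c = 73.8/0.003644 = 20250 d
   = 20250/365 = 55.5 yr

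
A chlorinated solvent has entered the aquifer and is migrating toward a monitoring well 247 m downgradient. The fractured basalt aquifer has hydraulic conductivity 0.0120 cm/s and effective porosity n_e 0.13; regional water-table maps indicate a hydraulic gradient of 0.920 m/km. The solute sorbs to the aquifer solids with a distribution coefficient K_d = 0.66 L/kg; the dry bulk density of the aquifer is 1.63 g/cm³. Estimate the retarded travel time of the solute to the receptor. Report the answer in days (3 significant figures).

K = 0.0120 cm/s × 864 = 10.37 m/d
Specific discharge q = 10.37 × 9.2e-4 = 0.009539 m/d
v = Ki/n = 10.37·9.2e-4/0.13 = 0.07337 m/d
Retardation R = 1 + ρ_b·K_d/n = 1 + 1.63×0.66/0.13 = 9.275
Contaminant velocity v_c = v/R = 0.07337/9.275 = 0.007911 m/d
t = L/v_c = 247/0.007911 = 31220 d

31200 days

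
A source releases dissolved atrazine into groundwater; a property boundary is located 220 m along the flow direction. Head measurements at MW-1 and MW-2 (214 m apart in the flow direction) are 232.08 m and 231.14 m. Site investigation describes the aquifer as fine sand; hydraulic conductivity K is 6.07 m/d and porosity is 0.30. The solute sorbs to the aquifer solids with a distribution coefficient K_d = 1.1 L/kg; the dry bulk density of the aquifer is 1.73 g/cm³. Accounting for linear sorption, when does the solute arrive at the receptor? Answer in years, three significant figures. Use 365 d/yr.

49.8 years

Hydraulic gradient i = (232.08 − 231.14) / 214 = 0.94 / 214 = 0.004393
Specific discharge q = 6.07 × 0.004393 = 0.02666 m/d
Average linear velocity = 0.02666 / 0.30 = 0.08888 m/d
Retardation R = 1 + ρ_b·K_d/n = 1 + 1.73×1.1/0.30 = 7.343
Contaminant velocity v_c = v/R = 0.08888/7.343 = 0.01210 m/d
t = L/v_c = 220/0.01210 = 18180 d
   = 18180/365 = 49.8 yr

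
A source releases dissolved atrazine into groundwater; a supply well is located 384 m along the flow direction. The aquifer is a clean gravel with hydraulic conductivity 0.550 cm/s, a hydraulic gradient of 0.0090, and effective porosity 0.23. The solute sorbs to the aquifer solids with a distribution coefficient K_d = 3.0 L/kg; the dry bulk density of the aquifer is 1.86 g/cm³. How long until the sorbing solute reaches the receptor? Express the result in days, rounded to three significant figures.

522 days

K = 0.550 cm/s × 864 = 475.2 m/d
Darcy flux q = K·i = 475.2 × 0.0090 = 4.277 m/d
v = Ki/n = 475.2·0.0090/0.23 = 18.59 m/d
Retardation R = 1 + ρ_b·K_d/n = 1 + 1.86×3.0/0.23 = 25.26
Contaminant velocity v_c = v/R = 18.59/25.26 = 0.7361 m/d
t = L/v_c = 384/0.7361 = 521.7 d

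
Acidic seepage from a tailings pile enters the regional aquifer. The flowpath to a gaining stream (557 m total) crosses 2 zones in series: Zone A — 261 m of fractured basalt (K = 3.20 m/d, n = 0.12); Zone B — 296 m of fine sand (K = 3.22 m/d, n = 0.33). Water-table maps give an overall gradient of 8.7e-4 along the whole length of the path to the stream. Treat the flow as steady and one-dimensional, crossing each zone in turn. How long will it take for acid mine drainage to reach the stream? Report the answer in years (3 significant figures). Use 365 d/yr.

127 years

Continuity: the same q passes through each zone, so ΔH = q·Σ(L_j/K_j) — the zones act as resistances in series.
Σ(L/K) = 261/3.20 + 296/3.22 = 81.56 + 91.93 = 173.5 d
K_eq = L_total / Σ(L/K) = 557 / 173.5 = 3.211 m/d
q = K_eq · i = 3.211 × 8.7e-4 = 0.002793 m/d (same in every zone)
Zone A: v = q/n = 0.002793/0.12 = 0.02328 m/d → t_A = 261/0.02328 = 11210 d
Zone B: v = q/n = 0.002793/0.33 = 0.008464 m/d → t_B = 296/0.008464 = 34970 d
Total t = 11210 + 34970 = 46180 d
   = 46180 / 365 = 127 yr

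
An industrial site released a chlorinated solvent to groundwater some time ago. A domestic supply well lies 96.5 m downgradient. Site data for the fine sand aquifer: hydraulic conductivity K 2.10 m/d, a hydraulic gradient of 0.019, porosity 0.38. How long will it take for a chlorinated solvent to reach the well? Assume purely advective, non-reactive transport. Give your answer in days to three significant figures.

919 days

Darcy flux q = K·i = 2.10 × 0.019 = 0.03990 m/d
Seepage velocity v = q / n = 0.03990 / 0.38 = 0.1050 m/d
t = L / v = 96.5 / 0.1050 = 919.0 d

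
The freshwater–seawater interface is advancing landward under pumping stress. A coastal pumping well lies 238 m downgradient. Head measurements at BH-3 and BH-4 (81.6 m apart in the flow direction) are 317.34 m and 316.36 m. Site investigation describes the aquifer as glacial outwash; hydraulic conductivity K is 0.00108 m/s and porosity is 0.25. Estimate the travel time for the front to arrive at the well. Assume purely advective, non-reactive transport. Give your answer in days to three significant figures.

53.1 days

Hydraulic gradient i = (317.34 − 316.36) / 81.6 = 0.98 / 81.6 = 0.01201
K = 0.00108 m/s × 86400 s/d = 93.31 m/d
Specific discharge q = 93.31 × 0.01201 = 1.121 m/d
Seepage velocity v = q / n = 1.121 / 0.25 = 4.483 m/d
t = L / v = 238 / 4.483 = 53.09 d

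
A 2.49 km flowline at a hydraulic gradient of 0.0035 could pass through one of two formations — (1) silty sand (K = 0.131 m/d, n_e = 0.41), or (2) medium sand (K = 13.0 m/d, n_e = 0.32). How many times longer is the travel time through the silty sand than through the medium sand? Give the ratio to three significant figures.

Unit 1 (silty sand): v = 0.131×0.0035/0.41 = 0.001118 m/d, t = 2490/0.001118 = 2.227e6 d
Unit 2 (medium sand): v = 13.0×0.0035/0.32 = 0.1422 m/d, t = 2490/0.1422 = 17510 d
t(silty sand) / t(medium sand) = 2.227e6/17510 = 127

127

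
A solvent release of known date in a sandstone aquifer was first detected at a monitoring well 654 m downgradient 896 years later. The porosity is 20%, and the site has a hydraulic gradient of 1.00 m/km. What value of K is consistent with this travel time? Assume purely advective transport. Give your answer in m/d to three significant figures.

0.400 m/d

t = 896 years = 327000 d
v = L / t = 654 / 327000 = 0.002000 m/d
K = v · n / i = 0.002000 × 0.20 / 0.0010 = 0.400 m/d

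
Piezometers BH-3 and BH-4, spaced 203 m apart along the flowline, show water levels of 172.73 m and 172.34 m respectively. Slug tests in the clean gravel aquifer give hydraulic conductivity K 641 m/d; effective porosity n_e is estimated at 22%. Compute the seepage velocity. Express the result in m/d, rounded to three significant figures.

Hydraulic gradient i = (172.73 − 172.34) / 203 = 0.39 / 203 = 0.001921
q = Ki = 641 × 0.001921 = 1.231 m/d
Average linear velocity = 1.231 / 0.22 = 5.598 m/d

5.60 m/d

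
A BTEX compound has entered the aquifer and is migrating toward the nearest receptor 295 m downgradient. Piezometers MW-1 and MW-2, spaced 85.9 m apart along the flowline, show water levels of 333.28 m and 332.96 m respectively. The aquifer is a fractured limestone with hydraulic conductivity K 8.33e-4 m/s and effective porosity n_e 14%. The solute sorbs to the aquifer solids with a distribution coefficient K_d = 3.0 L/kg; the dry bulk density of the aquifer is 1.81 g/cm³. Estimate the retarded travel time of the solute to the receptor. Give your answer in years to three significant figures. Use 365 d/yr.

Hydraulic gradient i = (333.28 − 332.96) / 85.9 = 0.32 / 85.9 = 0.003725
K = 8.33e-4 m/s × 86400 s/d = 71.97 m/d
Darcy flux q = K·i = 71.97 × 0.003725 = 0.2681 m/d
v = Ki/n = 71.97·0.003725/0.14 = 1.915 m/d
Retardation R = 1 + ρ_b·K_d/n = 1 + 1.81×3.0/0.14 = 39.79
Contaminant velocity v_c = v/R = 1.915/39.79 = 0.04813 m/d
t = L/v_c = 295/0.04813 = 6129 d
   = 6129/365 = 16.8 yr

16.8 years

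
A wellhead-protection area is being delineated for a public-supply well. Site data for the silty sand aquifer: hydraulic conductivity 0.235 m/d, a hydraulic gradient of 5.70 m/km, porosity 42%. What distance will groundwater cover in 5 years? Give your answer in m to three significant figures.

Darcy flux q = K·i = 0.235 × 0.0057 = 0.001340 m/d
v = Ki/n = 0.235·0.0057/0.42 = 0.003189 m/d
T = 5 yr × 365 = 1825 d
L = v × T = 0.003189 × 1825 = 5.820 m

5.82 m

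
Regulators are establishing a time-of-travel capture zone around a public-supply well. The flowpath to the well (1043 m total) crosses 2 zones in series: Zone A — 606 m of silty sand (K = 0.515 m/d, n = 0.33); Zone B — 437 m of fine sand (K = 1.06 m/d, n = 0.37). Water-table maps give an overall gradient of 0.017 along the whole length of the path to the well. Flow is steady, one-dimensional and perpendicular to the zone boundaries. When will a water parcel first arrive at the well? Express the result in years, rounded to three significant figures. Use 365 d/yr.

Continuity: the same q passes through each zone, so ΔH = q·Σ(L_j/K_j) — the zones act as resistances in series.
Σ(L/K) = 606/0.515 + 437/1.06 = 1177 + 412.3 = 1589 d
K_eq = L_total / Σ(L/K) = 1043 / 1589 = 0.6564 m/d
q = K_eq · i = 0.6564 × 0.017 = 0.01116 m/d (same in every zone)
Zone A: v = q/n = 0.01116/0.33 = 0.03381 m/d → t_A = 606/0.03381 = 17920 d
Zone B: v = q/n = 0.01116/0.37 = 0.03016 m/d → t_B = 437/0.03016 = 14490 d
Total t = 17920 + 14490 = 32410 d
   = 32410 / 365 = 88.8 yr

88.8 years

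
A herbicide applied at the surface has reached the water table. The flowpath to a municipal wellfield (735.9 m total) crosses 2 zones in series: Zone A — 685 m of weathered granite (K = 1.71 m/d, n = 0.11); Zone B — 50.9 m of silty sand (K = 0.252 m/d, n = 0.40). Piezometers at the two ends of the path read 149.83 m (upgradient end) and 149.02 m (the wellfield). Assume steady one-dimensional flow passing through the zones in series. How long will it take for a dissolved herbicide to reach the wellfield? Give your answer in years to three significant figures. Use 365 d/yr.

195 years

Total head drop ΔH = 149.83 − 149.02 = 0.81 m
Continuity: the same q passes through each zone, so ΔH = q·Σ(L_j/K_j) — the zones act as resistances in series.
Σ(L/K) = 685/1.71 + 50.9/0.252 = 400.6 + 202.0 = 602.6 d
q = ΔH / Σ(L/K) = 0.81 / 602.6 = 0.001344 m/d (same in every zone)
Zone A: v = q/n = 0.001344/0.11 = 0.01222 m/d → t_A = 685/0.01222 = 56050 d
Zone B: v = q/n = 0.001344/0.40 = 0.003361 m/d → t_B = 50.9/0.003361 = 15150 d
Total t = 56050 + 15150 = 71200 d
   = 71200 / 365 = 195 yr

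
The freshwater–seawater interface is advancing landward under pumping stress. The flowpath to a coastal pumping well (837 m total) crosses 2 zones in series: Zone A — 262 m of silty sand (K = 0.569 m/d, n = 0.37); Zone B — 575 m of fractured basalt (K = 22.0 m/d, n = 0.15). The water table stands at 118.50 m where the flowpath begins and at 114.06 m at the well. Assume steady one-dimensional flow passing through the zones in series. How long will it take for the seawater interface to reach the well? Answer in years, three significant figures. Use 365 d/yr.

Total head drop ΔH = 118.50 − 114.06 = 4.44 m
Continuity: the same q passes through each zone, so ΔH = q·Σ(L_j/K_j) — the zones act as resistances in series.
Σ(L/K) = 262/0.569 + 575/22.0 = 460.5 + 26.14 = 486.6 d
q = ΔH / Σ(L/K) = 4.44 / 486.6 = 0.009125 m/d (same in every zone)
Zone A: v = q/n = 0.009125/0.37 = 0.02466 m/d → t_A = 262/0.02466 = 10620 d
Zone B: v = q/n = 0.009125/0.15 = 0.06083 m/d → t_B = 575/0.06083 = 9452 d
Total t = 10620 + 9452 = 20080 d
   = 20080 / 365 = 55.0 yr

55.0 years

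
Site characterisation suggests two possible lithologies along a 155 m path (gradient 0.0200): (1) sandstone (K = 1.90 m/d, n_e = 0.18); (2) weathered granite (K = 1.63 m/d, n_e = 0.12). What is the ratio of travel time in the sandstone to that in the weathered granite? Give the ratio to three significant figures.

Unit 1 (sandstone): v = 1.90×0.020/0.18 = 0.2111 m/d, t = 155/0.2111 = 734.2 d
Unit 2 (weathered granite): v = 1.63×0.020/0.12 = 0.2717 m/d, t = 155/0.2717 = 570.6 d
t(sandstone) / t(weathered granite) = 734.2/570.6 = 1.29

1.29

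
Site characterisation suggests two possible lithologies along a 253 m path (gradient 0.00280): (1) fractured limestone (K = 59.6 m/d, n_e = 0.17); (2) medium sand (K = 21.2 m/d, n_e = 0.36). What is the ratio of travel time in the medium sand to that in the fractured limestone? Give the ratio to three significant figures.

5.95

Unit 1 (fractured limestone): v = 59.6×0.0028/0.17 = 0.9816 m/d, t = 253/0.9816 = 257.7 d
Unit 2 (medium sand): v = 21.2×0.0028/0.36 = 0.1649 m/d, t = 253/0.1649 = 1534 d
t(medium sand) / t(fractured limestone) = 1534/257.7 = 5.95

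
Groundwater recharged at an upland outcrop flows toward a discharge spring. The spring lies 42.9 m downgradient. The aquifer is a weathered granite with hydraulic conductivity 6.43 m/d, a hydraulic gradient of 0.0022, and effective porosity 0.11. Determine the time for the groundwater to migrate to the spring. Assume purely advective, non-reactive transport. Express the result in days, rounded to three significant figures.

Darcy flux q = K·i = 6.43 × 0.0022 = 0.01415 m/d
v = Ki/n = 6.43·0.0022/0.11 = 0.1286 m/d
t = L / v = 42.9 / 0.1286 = 333.6 d

334 days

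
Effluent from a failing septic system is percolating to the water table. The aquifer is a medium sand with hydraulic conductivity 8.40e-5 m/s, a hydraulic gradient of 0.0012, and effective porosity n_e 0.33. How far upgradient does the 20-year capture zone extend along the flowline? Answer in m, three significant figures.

K = 8.40e-5 m/s × 86400 s/d = 7.258 m/d
q = Ki = 7.258 × 0.0012 = 0.008709 m/d
Seepage velocity v = q / n = 0.008709 / 0.33 = 0.02639 m/d
T = 20 yr × 365 = 7300 d
L = v × T = 0.02639 × 7300 = 192.7 m

193 m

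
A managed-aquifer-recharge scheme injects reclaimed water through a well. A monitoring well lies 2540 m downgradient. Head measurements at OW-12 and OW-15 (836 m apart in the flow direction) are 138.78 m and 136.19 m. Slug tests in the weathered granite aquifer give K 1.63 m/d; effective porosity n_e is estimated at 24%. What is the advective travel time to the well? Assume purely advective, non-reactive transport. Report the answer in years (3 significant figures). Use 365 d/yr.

331 years

Hydraulic gradient i = (138.78 − 136.19) / 836 = 2.59 / 836 = 0.003098
Specific discharge q = 1.63 × 0.003098 = 0.005050 m/d
v_s = q/n_e = 0.005050/0.24 = 0.02104 m/d
t = L / v = 2540 / 0.02104 = 120700 d
   = 120700 / 365 = 331 yr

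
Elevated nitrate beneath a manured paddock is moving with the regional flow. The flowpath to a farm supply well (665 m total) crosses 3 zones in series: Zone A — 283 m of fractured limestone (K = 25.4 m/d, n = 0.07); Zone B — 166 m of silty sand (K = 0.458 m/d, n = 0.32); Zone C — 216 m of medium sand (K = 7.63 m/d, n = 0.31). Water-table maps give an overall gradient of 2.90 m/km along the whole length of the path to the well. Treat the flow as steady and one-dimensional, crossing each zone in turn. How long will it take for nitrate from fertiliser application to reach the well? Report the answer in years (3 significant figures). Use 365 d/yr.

Steady 1-D flow in series ⇒ the Darcy flux q is identical in every zone and the zone head losses add (resistances L/K in series).
Σ(L/K) = 283/25.4 + 166/0.458 + 216/7.63 = 11.14 + 362.4 + 28.31 = 401.9 d
K_eq = L_total / Σ(L/K) = 665 / 401.9 = 1.655 m/d
q = K_eq · i = 1.655 × 0.0029 = 0.004798 m/d (same in every zone)
Zone A: v = q/n = 0.004798/0.07 = 0.06855 m/d → t_A = 283/0.06855 = 4128 d
Zone B: v = q/n = 0.004798/0.32 = 0.01500 m/d → t_B = 166/0.01500 = 11070 d
Zone C: v = q/n = 0.004798/0.31 = 0.01548 m/d → t_C = 216/0.01548 = 13950 d
Total t = 4128 + 11070 + 13950 = 29150 d
   = 29150 / 365 = 79.9 yr

79.9 years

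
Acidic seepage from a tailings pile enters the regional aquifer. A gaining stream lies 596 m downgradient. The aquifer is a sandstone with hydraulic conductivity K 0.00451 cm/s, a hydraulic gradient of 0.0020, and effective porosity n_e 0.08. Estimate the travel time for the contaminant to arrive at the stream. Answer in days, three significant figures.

6120 days

K = 0.00451 cm/s × 864 = 3.897 m/d
q = Ki = 3.897 × 0.0020 = 0.007793 m/d
v_s = q/n_e = 0.007793/0.08 = 0.09742 m/d
t = L / v = 596 / 0.09742 = 6118 d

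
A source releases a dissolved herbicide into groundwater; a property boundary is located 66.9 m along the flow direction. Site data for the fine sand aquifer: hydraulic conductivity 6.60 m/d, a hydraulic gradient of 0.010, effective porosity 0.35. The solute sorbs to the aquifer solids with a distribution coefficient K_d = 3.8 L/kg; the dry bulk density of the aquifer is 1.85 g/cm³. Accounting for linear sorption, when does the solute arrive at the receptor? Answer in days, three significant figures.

7480 days

q = Ki = 6.60 × 0.010 = 0.06600 m/d
v_s = q/n_e = 0.06600/0.35 = 0.1886 m/d
Retardation R = 1 + ρ_b·K_d/n = 1 + 1.85×3.8/0.35 = 21.09
Contaminant velocity v_c = v/R = 0.1886/21.09 = 0.008943 m/d
t = L/v_c = 66.9/0.008943 = 7481 d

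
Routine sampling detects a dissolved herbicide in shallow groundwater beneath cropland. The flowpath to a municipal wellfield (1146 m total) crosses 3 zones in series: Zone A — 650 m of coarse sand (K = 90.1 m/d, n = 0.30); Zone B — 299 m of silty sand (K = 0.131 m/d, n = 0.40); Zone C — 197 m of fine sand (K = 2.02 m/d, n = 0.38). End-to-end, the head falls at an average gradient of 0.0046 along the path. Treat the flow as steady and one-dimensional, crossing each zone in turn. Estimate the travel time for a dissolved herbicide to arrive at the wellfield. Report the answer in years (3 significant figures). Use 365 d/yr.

483 years

Steady 1-D flow in series ⇒ the Darcy flux q is identical in every zone and the zone head losses add (resistances L/K in series).
Σ(L/K) = 650/90.1 + 299/0.131 + 197/2.02 = 7.214 + 2282 + 97.52 = 2387 d
K_eq = L_total / Σ(L/K) = 1146 / 2387 = 0.4801 m/d
q = K_eq · i = 0.4801 × 0.0046 = 0.002208 m/d (same in every zone)
Zone A: v = q/n = 0.002208/0.30 = 0.007361 m/d → t_A = 650/0.007361 = 88300 d
Zone B: v = q/n = 0.002208/0.40 = 0.005521 m/d → t_B = 299/0.005521 = 54160 d
Zone C: v = q/n = 0.002208/0.38 = 0.005811 m/d → t_C = 197/0.005811 = 33900 d
Total t = 88300 + 54160 + 33900 = 176400 d
   = 176400 / 365 = 483 yr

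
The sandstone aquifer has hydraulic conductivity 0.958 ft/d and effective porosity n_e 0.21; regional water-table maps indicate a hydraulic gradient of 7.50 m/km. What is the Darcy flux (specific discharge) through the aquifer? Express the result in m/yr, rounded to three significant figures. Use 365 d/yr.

K = 0.958 ft/d × 0.3048 = 0.2920 m/d
Darcy flux q = K·i = 0.2920 × 0.0075 = 0.002190 m/d
   = 0.002190 × 365 = 0.799 m/yr

0.799 m/yr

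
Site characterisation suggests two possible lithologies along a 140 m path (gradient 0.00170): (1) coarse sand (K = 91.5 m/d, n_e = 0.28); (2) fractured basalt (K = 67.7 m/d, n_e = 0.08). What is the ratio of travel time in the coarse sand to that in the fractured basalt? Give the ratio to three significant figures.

2.59

Unit 1 (coarse sand): v = 91.5×0.0017/0.28 = 0.5555 m/d, t = 140/0.5555 = 252.0 d
Unit 2 (fractured basalt): v = 67.7×0.0017/0.08 = 1.439 m/d, t = 140/1.439 = 97.32 d
t(coarse sand) / t(fractured basalt) = 252.0/97.32 = 2.59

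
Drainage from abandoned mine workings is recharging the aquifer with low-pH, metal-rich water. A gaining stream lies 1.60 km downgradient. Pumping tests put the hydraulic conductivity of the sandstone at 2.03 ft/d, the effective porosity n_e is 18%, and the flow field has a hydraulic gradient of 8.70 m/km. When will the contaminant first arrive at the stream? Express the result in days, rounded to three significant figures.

53500 days

K = 2.03 ft/d × 0.3048 = 0.6187 m/d
Darcy flux q = K·i = 0.6187 × 0.0087 = 0.005383 m/d
Average linear velocity = 0.005383 / 0.18 = 0.02991 m/d
L = 1.60 km = 1600 m
t = L / v = 1600 / 0.02991 = 53500 d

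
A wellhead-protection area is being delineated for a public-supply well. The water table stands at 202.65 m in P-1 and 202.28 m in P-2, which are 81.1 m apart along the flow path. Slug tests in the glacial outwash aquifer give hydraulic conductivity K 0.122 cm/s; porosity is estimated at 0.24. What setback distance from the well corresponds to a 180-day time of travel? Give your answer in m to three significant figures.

361 m

Hydraulic gradient i = (202.65 − 202.28) / 81.1 = 0.37 / 81.1 = 0.004562
K = 0.122 cm/s × 864 = 105.4 m/d
q = Ki = 105.4 × 0.004562 = 0.4809 m/d
v_s = q/n_e = 0.4809/0.24 = 2.004 m/d
L = v × T = 2.004 × 180 = 360.7 m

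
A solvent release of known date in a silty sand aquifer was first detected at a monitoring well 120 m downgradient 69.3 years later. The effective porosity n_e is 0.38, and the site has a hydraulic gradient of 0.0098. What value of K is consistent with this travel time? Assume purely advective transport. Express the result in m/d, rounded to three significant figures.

0.184 m/d

t = 69.3 years = 25290 d
v = L / t = 120 / 25290 = 0.004744 m/d
K = v · n / i = 0.004744 × 0.38 / 0.0098 = 0.184 m/d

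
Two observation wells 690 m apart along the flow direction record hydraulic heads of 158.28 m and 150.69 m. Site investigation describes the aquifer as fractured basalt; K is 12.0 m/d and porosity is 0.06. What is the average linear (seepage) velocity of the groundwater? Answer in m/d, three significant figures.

2.20 m/d

Hydraulic gradient i = (158.28 − 150.69) / 690 = 7.59 / 690 = 0.01100
Darcy flux q = K·i = 12.0 × 0.01100 = 0.1320 m/d
v = Ki/n = 12.0·0.01100/0.06 = 2.200 m/d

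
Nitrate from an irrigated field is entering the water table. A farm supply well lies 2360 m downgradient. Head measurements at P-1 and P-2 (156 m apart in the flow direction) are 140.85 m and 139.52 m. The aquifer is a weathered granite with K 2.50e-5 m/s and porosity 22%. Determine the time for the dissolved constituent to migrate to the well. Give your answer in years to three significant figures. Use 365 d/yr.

Hydraulic gradient i = (140.85 − 139.52) / 156 = 1.33 / 156 = 0.008526
K = 2.50e-5 m/s × 86400 s/d = 2.160 m/d
q = Ki = 2.160 × 0.008526 = 0.01842 m/d
v_s = q/n_e = 0.01842/0.22 = 0.08371 m/d
t = L / v = 2360 / 0.08371 = 28190 d
   = 28190 / 365 = 77.2 yr

77.2 years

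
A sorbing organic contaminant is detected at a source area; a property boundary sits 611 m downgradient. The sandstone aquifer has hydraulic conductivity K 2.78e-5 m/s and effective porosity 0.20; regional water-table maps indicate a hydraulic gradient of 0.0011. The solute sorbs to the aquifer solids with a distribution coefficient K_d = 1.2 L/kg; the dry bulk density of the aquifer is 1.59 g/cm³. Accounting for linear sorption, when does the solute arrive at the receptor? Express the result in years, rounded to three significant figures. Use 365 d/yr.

K = 2.78e-5 m/s × 86400 s/d = 2.402 m/d
Darcy flux q = K·i = 2.402 × 0.0011 = 0.002642 m/d
Average linear velocity = 0.002642 / 0.20 = 0.01321 m/d
Retardation R = 1 + ρ_b·K_d/n = 1 + 1.59×1.2/0.20 = 10.54
Contaminant velocity v_c = v/R = 0.01321/10.54 = 0.001253 m/d
t = L/v_c = 611/0.001253 = 487500 d
   = 487500/365 = 1340 yr

1340 years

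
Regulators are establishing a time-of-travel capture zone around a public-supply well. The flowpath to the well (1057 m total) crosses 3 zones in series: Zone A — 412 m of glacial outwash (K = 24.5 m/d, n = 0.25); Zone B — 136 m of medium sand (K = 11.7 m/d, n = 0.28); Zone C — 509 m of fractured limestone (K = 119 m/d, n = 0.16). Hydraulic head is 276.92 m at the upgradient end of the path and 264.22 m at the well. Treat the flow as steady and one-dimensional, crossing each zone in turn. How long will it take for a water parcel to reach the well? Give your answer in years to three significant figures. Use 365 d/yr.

1.57 years

Total head drop ΔH = 276.92 − 264.22 = 12.70 m
Steady 1-D flow in series ⇒ the Darcy flux q is identical in every zone and the zone head losses add (resistances L/K in series).
Σ(L/K) = 412/24.5 + 136/11.7 + 509/119 = 16.82 + 11.62 + 4.277 = 32.72 d
q = ΔH / Σ(L/K) = 12.70 / 32.72 = 0.3882 m/d (same in every zone)
Zone A: v = q/n = 0.3882/0.25 = 1.553 m/d → t_A = 412/1.553 = 265.3 d
Zone B: v = q/n = 0.3882/0.28 = 1.386 m/d → t_B = 136/1.386 = 98.10 d
Zone C: v = q/n = 0.3882/0.16 = 2.426 m/d → t_C = 509/2.426 = 209.8 d
Total t = 265.3 + 98.10 + 209.8 = 573.3 d
   = 573.3 / 365 = 1.57 yr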